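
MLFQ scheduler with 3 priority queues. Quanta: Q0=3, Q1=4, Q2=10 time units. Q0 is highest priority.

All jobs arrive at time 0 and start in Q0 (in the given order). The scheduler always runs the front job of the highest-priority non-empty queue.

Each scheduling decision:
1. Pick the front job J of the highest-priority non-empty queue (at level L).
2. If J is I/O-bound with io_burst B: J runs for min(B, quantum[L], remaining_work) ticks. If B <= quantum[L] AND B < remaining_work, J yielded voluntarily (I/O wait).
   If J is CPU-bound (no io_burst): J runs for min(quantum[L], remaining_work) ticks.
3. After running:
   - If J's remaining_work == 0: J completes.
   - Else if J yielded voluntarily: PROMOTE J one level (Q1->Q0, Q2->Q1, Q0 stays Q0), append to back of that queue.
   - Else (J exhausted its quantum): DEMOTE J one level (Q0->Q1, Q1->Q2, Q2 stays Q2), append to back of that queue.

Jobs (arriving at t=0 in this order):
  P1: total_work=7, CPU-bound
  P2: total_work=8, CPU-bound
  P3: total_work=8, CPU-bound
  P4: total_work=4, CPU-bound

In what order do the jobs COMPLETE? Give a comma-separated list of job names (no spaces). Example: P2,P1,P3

t=0-3: P1@Q0 runs 3, rem=4, quantum used, demote→Q1. Q0=[P2,P3,P4] Q1=[P1] Q2=[]
t=3-6: P2@Q0 runs 3, rem=5, quantum used, demote→Q1. Q0=[P3,P4] Q1=[P1,P2] Q2=[]
t=6-9: P3@Q0 runs 3, rem=5, quantum used, demote→Q1. Q0=[P4] Q1=[P1,P2,P3] Q2=[]
t=9-12: P4@Q0 runs 3, rem=1, quantum used, demote→Q1. Q0=[] Q1=[P1,P2,P3,P4] Q2=[]
t=12-16: P1@Q1 runs 4, rem=0, completes. Q0=[] Q1=[P2,P3,P4] Q2=[]
t=16-20: P2@Q1 runs 4, rem=1, quantum used, demote→Q2. Q0=[] Q1=[P3,P4] Q2=[P2]
t=20-24: P3@Q1 runs 4, rem=1, quantum used, demote→Q2. Q0=[] Q1=[P4] Q2=[P2,P3]
t=24-25: P4@Q1 runs 1, rem=0, completes. Q0=[] Q1=[] Q2=[P2,P3]
t=25-26: P2@Q2 runs 1, rem=0, completes. Q0=[] Q1=[] Q2=[P3]
t=26-27: P3@Q2 runs 1, rem=0, completes. Q0=[] Q1=[] Q2=[]

Answer: P1,P4,P2,P3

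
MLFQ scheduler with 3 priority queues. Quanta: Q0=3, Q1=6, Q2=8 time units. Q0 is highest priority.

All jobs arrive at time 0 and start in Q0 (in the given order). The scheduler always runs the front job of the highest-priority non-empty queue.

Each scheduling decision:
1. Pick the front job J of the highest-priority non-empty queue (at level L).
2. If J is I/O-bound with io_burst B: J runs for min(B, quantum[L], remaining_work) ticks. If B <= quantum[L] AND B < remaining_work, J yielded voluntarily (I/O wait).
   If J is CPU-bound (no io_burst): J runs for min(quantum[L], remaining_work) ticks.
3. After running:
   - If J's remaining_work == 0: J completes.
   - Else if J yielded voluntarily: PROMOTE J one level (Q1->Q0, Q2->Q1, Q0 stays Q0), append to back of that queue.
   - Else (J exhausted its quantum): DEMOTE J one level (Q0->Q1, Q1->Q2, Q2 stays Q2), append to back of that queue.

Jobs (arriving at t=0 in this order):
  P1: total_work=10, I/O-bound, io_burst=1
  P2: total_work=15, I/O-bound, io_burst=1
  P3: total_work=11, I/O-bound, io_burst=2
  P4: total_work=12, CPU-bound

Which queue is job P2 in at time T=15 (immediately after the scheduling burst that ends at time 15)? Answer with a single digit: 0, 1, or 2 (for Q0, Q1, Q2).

Answer: 0

Derivation:
t=0-1: P1@Q0 runs 1, rem=9, I/O yield, promote→Q0. Q0=[P2,P3,P4,P1] Q1=[] Q2=[]
t=1-2: P2@Q0 runs 1, rem=14, I/O yield, promote→Q0. Q0=[P3,P4,P1,P2] Q1=[] Q2=[]
t=2-4: P3@Q0 runs 2, rem=9, I/O yield, promote→Q0. Q0=[P4,P1,P2,P3] Q1=[] Q2=[]
t=4-7: P4@Q0 runs 3, rem=9, quantum used, demote→Q1. Q0=[P1,P2,P3] Q1=[P4] Q2=[]
t=7-8: P1@Q0 runs 1, rem=8, I/O yield, promote→Q0. Q0=[P2,P3,P1] Q1=[P4] Q2=[]
t=8-9: P2@Q0 runs 1, rem=13, I/O yield, promote→Q0. Q0=[P3,P1,P2] Q1=[P4] Q2=[]
t=9-11: P3@Q0 runs 2, rem=7, I/O yield, promote→Q0. Q0=[P1,P2,P3] Q1=[P4] Q2=[]
t=11-12: P1@Q0 runs 1, rem=7, I/O yield, promote→Q0. Q0=[P2,P3,P1] Q1=[P4] Q2=[]
t=12-13: P2@Q0 runs 1, rem=12, I/O yield, promote→Q0. Q0=[P3,P1,P2] Q1=[P4] Q2=[]
t=13-15: P3@Q0 runs 2, rem=5, I/O yield, promote→Q0. Q0=[P1,P2,P3] Q1=[P4] Q2=[]
t=15-16: P1@Q0 runs 1, rem=6, I/O yield, promote→Q0. Q0=[P2,P3,P1] Q1=[P4] Q2=[]
t=16-17: P2@Q0 runs 1, rem=11, I/O yield, promote→Q0. Q0=[P3,P1,P2] Q1=[P4] Q2=[]
t=17-19: P3@Q0 runs 2, rem=3, I/O yield, promote→Q0. Q0=[P1,P2,P3] Q1=[P4] Q2=[]
t=19-20: P1@Q0 runs 1, rem=5, I/O yield, promote→Q0. Q0=[P2,P3,P1] Q1=[P4] Q2=[]
t=20-21: P2@Q0 runs 1, rem=10, I/O yield, promote→Q0. Q0=[P3,P1,P2] Q1=[P4] Q2=[]
t=21-23: P3@Q0 runs 2, rem=1, I/O yield, promote→Q0. Q0=[P1,P2,P3] Q1=[P4] Q2=[]
t=23-24: P1@Q0 runs 1, rem=4, I/O yield, promote→Q0. Q0=[P2,P3,P1] Q1=[P4] Q2=[]
t=24-25: P2@Q0 runs 1, rem=9, I/O yield, promote→Q0. Q0=[P3,P1,P2] Q1=[P4] Q2=[]
t=25-26: P3@Q0 runs 1, rem=0, completes. Q0=[P1,P2] Q1=[P4] Q2=[]
t=26-27: P1@Q0 runs 1, rem=3, I/O yield, promote→Q0. Q0=[P2,P1] Q1=[P4] Q2=[]
t=27-28: P2@Q0 runs 1, rem=8, I/O yield, promote→Q0. Q0=[P1,P2] Q1=[P4] Q2=[]
t=28-29: P1@Q0 runs 1, rem=2, I/O yield, promote→Q0. Q0=[P2,P1] Q1=[P4] Q2=[]
t=29-30: P2@Q0 runs 1, rem=7, I/O yield, promote→Q0. Q0=[P1,P2] Q1=[P4] Q2=[]
t=30-31: P1@Q0 runs 1, rem=1, I/O yield, promote→Q0. Q0=[P2,P1] Q1=[P4] Q2=[]
t=31-32: P2@Q0 runs 1, rem=6, I/O yield, promote→Q0. Q0=[P1,P2] Q1=[P4] Q2=[]
t=32-33: P1@Q0 runs 1, rem=0, completes. Q0=[P2] Q1=[P4] Q2=[]
t=33-34: P2@Q0 runs 1, rem=5, I/O yield, promote→Q0. Q0=[P2] Q1=[P4] Q2=[]
t=34-35: P2@Q0 runs 1, rem=4, I/O yield, promote→Q0. Q0=[P2] Q1=[P4] Q2=[]
t=35-36: P2@Q0 runs 1, rem=3, I/O yield, promote→Q0. Q0=[P2] Q1=[P4] Q2=[]
t=36-37: P2@Q0 runs 1, rem=2, I/O yield, promote→Q0. Q0=[P2] Q1=[P4] Q2=[]
t=37-38: P2@Q0 runs 1, rem=1, I/O yield, promote→Q0. Q0=[P2] Q1=[P4] Q2=[]
t=38-39: P2@Q0 runs 1, rem=0, completes. Q0=[] Q1=[P4] Q2=[]
t=39-45: P4@Q1 runs 6, rem=3, quantum used, demote→Q2. Q0=[] Q1=[] Q2=[P4]
t=45-48: P4@Q2 runs 3, rem=0, completes. Q0=[] Q1=[] Q2=[]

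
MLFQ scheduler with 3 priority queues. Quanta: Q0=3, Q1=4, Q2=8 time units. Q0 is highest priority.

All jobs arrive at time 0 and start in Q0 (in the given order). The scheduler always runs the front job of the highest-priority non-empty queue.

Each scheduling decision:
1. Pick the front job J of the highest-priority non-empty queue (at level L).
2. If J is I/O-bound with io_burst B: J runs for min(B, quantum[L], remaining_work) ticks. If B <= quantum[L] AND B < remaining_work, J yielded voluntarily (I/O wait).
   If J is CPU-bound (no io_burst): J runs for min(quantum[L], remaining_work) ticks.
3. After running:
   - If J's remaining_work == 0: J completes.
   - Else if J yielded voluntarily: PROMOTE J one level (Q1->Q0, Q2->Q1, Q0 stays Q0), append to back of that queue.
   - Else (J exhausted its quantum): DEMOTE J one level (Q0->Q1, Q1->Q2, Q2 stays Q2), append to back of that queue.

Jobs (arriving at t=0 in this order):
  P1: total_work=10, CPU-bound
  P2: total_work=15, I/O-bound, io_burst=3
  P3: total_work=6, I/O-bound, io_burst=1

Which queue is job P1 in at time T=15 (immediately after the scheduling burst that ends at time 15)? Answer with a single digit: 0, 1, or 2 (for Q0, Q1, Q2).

Answer: 1

Derivation:
t=0-3: P1@Q0 runs 3, rem=7, quantum used, demote→Q1. Q0=[P2,P3] Q1=[P1] Q2=[]
t=3-6: P2@Q0 runs 3, rem=12, I/O yield, promote→Q0. Q0=[P3,P2] Q1=[P1] Q2=[]
t=6-7: P3@Q0 runs 1, rem=5, I/O yield, promote→Q0. Q0=[P2,P3] Q1=[P1] Q2=[]
t=7-10: P2@Q0 runs 3, rem=9, I/O yield, promote→Q0. Q0=[P3,P2] Q1=[P1] Q2=[]
t=10-11: P3@Q0 runs 1, rem=4, I/O yield, promote→Q0. Q0=[P2,P3] Q1=[P1] Q2=[]
t=11-14: P2@Q0 runs 3, rem=6, I/O yield, promote→Q0. Q0=[P3,P2] Q1=[P1] Q2=[]
t=14-15: P3@Q0 runs 1, rem=3, I/O yield, promote→Q0. Q0=[P2,P3] Q1=[P1] Q2=[]
t=15-18: P2@Q0 runs 3, rem=3, I/O yield, promote→Q0. Q0=[P3,P2] Q1=[P1] Q2=[]
t=18-19: P3@Q0 runs 1, rem=2, I/O yield, promote→Q0. Q0=[P2,P3] Q1=[P1] Q2=[]
t=19-22: P2@Q0 runs 3, rem=0, completes. Q0=[P3] Q1=[P1] Q2=[]
t=22-23: P3@Q0 runs 1, rem=1, I/O yield, promote→Q0. Q0=[P3] Q1=[P1] Q2=[]
t=23-24: P3@Q0 runs 1, rem=0, completes. Q0=[] Q1=[P1] Q2=[]
t=24-28: P1@Q1 runs 4, rem=3, quantum used, demote→Q2. Q0=[] Q1=[] Q2=[P1]
t=28-31: P1@Q2 runs 3, rem=0, completes. Q0=[] Q1=[] Q2=[]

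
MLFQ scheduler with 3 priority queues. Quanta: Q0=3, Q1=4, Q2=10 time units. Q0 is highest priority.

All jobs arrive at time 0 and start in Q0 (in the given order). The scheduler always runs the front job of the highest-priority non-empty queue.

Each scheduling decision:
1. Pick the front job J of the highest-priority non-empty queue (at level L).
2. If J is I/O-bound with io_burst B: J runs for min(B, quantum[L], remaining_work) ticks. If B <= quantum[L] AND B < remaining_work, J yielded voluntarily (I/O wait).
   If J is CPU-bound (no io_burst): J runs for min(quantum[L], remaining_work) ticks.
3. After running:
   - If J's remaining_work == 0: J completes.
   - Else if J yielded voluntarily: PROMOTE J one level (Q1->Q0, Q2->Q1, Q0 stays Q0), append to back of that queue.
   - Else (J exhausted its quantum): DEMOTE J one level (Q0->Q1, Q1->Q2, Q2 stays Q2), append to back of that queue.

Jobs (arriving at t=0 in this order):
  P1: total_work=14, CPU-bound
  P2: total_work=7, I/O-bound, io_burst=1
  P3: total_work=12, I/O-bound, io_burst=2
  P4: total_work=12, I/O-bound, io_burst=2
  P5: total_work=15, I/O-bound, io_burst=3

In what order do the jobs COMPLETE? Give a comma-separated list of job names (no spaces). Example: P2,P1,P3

t=0-3: P1@Q0 runs 3, rem=11, quantum used, demote→Q1. Q0=[P2,P3,P4,P5] Q1=[P1] Q2=[]
t=3-4: P2@Q0 runs 1, rem=6, I/O yield, promote→Q0. Q0=[P3,P4,P5,P2] Q1=[P1] Q2=[]
t=4-6: P3@Q0 runs 2, rem=10, I/O yield, promote→Q0. Q0=[P4,P5,P2,P3] Q1=[P1] Q2=[]
t=6-8: P4@Q0 runs 2, rem=10, I/O yield, promote→Q0. Q0=[P5,P2,P3,P4] Q1=[P1] Q2=[]
t=8-11: P5@Q0 runs 3, rem=12, I/O yield, promote→Q0. Q0=[P2,P3,P4,P5] Q1=[P1] Q2=[]
t=11-12: P2@Q0 runs 1, rem=5, I/O yield, promote→Q0. Q0=[P3,P4,P5,P2] Q1=[P1] Q2=[]
t=12-14: P3@Q0 runs 2, rem=8, I/O yield, promote→Q0. Q0=[P4,P5,P2,P3] Q1=[P1] Q2=[]
t=14-16: P4@Q0 runs 2, rem=8, I/O yield, promote→Q0. Q0=[P5,P2,P3,P4] Q1=[P1] Q2=[]
t=16-19: P5@Q0 runs 3, rem=9, I/O yield, promote→Q0. Q0=[P2,P3,P4,P5] Q1=[P1] Q2=[]
t=19-20: P2@Q0 runs 1, rem=4, I/O yield, promote→Q0. Q0=[P3,P4,P5,P2] Q1=[P1] Q2=[]
t=20-22: P3@Q0 runs 2, rem=6, I/O yield, promote→Q0. Q0=[P4,P5,P2,P3] Q1=[P1] Q2=[]
t=22-24: P4@Q0 runs 2, rem=6, I/O yield, promote→Q0. Q0=[P5,P2,P3,P4] Q1=[P1] Q2=[]
t=24-27: P5@Q0 runs 3, rem=6, I/O yield, promote→Q0. Q0=[P2,P3,P4,P5] Q1=[P1] Q2=[]
t=27-28: P2@Q0 runs 1, rem=3, I/O yield, promote→Q0. Q0=[P3,P4,P5,P2] Q1=[P1] Q2=[]
t=28-30: P3@Q0 runs 2, rem=4, I/O yield, promote→Q0. Q0=[P4,P5,P2,P3] Q1=[P1] Q2=[]
t=30-32: P4@Q0 runs 2, rem=4, I/O yield, promote→Q0. Q0=[P5,P2,P3,P4] Q1=[P1] Q2=[]
t=32-35: P5@Q0 runs 3, rem=3, I/O yield, promote→Q0. Q0=[P2,P3,P4,P5] Q1=[P1] Q2=[]
t=35-36: P2@Q0 runs 1, rem=2, I/O yield, promote→Q0. Q0=[P3,P4,P5,P2] Q1=[P1] Q2=[]
t=36-38: P3@Q0 runs 2, rem=2, I/O yield, promote→Q0. Q0=[P4,P5,P2,P3] Q1=[P1] Q2=[]
t=38-40: P4@Q0 runs 2, rem=2, I/O yield, promote→Q0. Q0=[P5,P2,P3,P4] Q1=[P1] Q2=[]
t=40-43: P5@Q0 runs 3, rem=0, completes. Q0=[P2,P3,P4] Q1=[P1] Q2=[]
t=43-44: P2@Q0 runs 1, rem=1, I/O yield, promote→Q0. Q0=[P3,P4,P2] Q1=[P1] Q2=[]
t=44-46: P3@Q0 runs 2, rem=0, completes. Q0=[P4,P2] Q1=[P1] Q2=[]
t=46-48: P4@Q0 runs 2, rem=0, completes. Q0=[P2] Q1=[P1] Q2=[]
t=48-49: P2@Q0 runs 1, rem=0, completes. Q0=[] Q1=[P1] Q2=[]
t=49-53: P1@Q1 runs 4, rem=7, quantum used, demote→Q2. Q0=[] Q1=[] Q2=[P1]
t=53-60: P1@Q2 runs 7, rem=0, completes. Q0=[] Q1=[] Q2=[]

Answer: P5,P3,P4,P2,P1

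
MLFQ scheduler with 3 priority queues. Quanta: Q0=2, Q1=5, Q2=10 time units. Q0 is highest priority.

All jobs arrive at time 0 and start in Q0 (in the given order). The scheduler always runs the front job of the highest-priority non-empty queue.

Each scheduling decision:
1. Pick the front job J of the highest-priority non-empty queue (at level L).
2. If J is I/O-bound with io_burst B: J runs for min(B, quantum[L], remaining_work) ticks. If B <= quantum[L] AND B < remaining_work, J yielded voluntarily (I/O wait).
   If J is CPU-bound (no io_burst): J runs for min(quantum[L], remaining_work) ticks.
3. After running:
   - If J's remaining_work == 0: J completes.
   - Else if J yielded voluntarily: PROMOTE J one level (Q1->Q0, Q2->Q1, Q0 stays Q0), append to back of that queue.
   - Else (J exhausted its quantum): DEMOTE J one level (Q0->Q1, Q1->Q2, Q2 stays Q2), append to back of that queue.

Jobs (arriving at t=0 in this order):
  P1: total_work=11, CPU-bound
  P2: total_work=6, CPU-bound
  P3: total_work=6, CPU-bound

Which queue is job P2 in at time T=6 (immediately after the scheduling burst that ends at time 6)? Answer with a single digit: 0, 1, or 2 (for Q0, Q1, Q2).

Answer: 1

Derivation:
t=0-2: P1@Q0 runs 2, rem=9, quantum used, demote→Q1. Q0=[P2,P3] Q1=[P1] Q2=[]
t=2-4: P2@Q0 runs 2, rem=4, quantum used, demote→Q1. Q0=[P3] Q1=[P1,P2] Q2=[]
t=4-6: P3@Q0 runs 2, rem=4, quantum used, demote→Q1. Q0=[] Q1=[P1,P2,P3] Q2=[]
t=6-11: P1@Q1 runs 5, rem=4, quantum used, demote→Q2. Q0=[] Q1=[P2,P3] Q2=[P1]
t=11-15: P2@Q1 runs 4, rem=0, completes. Q0=[] Q1=[P3] Q2=[P1]
t=15-19: P3@Q1 runs 4, rem=0, completes. Q0=[] Q1=[] Q2=[P1]
t=19-23: P1@Q2 runs 4, rem=0, completes. Q0=[] Q1=[] Q2=[]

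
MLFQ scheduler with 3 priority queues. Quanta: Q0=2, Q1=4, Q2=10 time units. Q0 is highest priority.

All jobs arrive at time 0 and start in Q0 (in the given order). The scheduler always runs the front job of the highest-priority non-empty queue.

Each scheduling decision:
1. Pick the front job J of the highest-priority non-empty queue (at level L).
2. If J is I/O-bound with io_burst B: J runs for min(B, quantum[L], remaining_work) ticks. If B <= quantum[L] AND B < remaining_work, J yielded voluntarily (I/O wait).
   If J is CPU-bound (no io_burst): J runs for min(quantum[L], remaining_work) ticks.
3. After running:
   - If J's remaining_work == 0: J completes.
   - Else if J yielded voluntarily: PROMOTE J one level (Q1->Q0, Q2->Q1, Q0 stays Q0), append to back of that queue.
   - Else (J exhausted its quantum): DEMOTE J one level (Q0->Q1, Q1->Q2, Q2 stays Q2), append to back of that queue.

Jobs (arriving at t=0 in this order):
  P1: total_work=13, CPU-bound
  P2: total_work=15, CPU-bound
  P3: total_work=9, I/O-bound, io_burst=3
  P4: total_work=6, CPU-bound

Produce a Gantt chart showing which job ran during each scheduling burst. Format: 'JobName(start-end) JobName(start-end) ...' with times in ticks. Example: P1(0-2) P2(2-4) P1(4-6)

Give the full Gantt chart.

t=0-2: P1@Q0 runs 2, rem=11, quantum used, demote→Q1. Q0=[P2,P3,P4] Q1=[P1] Q2=[]
t=2-4: P2@Q0 runs 2, rem=13, quantum used, demote→Q1. Q0=[P3,P4] Q1=[P1,P2] Q2=[]
t=4-6: P3@Q0 runs 2, rem=7, quantum used, demote→Q1. Q0=[P4] Q1=[P1,P2,P3] Q2=[]
t=6-8: P4@Q0 runs 2, rem=4, quantum used, demote→Q1. Q0=[] Q1=[P1,P2,P3,P4] Q2=[]
t=8-12: P1@Q1 runs 4, rem=7, quantum used, demote→Q2. Q0=[] Q1=[P2,P3,P4] Q2=[P1]
t=12-16: P2@Q1 runs 4, rem=9, quantum used, demote→Q2. Q0=[] Q1=[P3,P4] Q2=[P1,P2]
t=16-19: P3@Q1 runs 3, rem=4, I/O yield, promote→Q0. Q0=[P3] Q1=[P4] Q2=[P1,P2]
t=19-21: P3@Q0 runs 2, rem=2, quantum used, demote→Q1. Q0=[] Q1=[P4,P3] Q2=[P1,P2]
t=21-25: P4@Q1 runs 4, rem=0, completes. Q0=[] Q1=[P3] Q2=[P1,P2]
t=25-27: P3@Q1 runs 2, rem=0, completes. Q0=[] Q1=[] Q2=[P1,P2]
t=27-34: P1@Q2 runs 7, rem=0, completes. Q0=[] Q1=[] Q2=[P2]
t=34-43: P2@Q2 runs 9, rem=0, completes. Q0=[] Q1=[] Q2=[]

Answer: P1(0-2) P2(2-4) P3(4-6) P4(6-8) P1(8-12) P2(12-16) P3(16-19) P3(19-21) P4(21-25) P3(25-27) P1(27-34) P2(34-43)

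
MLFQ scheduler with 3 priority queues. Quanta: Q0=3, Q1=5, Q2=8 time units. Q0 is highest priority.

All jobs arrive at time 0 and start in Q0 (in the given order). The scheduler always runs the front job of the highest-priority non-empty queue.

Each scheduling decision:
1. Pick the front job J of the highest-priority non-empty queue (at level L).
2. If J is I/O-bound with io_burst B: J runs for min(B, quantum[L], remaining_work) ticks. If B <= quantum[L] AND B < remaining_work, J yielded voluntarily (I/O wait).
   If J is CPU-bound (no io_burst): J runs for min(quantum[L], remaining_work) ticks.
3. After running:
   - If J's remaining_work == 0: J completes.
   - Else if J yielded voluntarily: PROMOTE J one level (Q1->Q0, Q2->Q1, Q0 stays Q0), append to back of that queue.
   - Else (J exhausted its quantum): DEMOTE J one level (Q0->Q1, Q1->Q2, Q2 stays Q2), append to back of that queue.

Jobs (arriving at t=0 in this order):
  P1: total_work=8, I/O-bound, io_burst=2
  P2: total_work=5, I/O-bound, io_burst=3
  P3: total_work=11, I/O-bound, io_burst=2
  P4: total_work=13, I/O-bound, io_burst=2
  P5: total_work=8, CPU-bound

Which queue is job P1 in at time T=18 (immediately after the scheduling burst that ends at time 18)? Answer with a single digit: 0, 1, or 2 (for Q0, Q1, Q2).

t=0-2: P1@Q0 runs 2, rem=6, I/O yield, promote→Q0. Q0=[P2,P3,P4,P5,P1] Q1=[] Q2=[]
t=2-5: P2@Q0 runs 3, rem=2, I/O yield, promote→Q0. Q0=[P3,P4,P5,P1,P2] Q1=[] Q2=[]
t=5-7: P3@Q0 runs 2, rem=9, I/O yield, promote→Q0. Q0=[P4,P5,P1,P2,P3] Q1=[] Q2=[]
t=7-9: P4@Q0 runs 2, rem=11, I/O yield, promote→Q0. Q0=[P5,P1,P2,P3,P4] Q1=[] Q2=[]
t=9-12: P5@Q0 runs 3, rem=5, quantum used, demote→Q1. Q0=[P1,P2,P3,P4] Q1=[P5] Q2=[]
t=12-14: P1@Q0 runs 2, rem=4, I/O yield, promote→Q0. Q0=[P2,P3,P4,P1] Q1=[P5] Q2=[]
t=14-16: P2@Q0 runs 2, rem=0, completes. Q0=[P3,P4,P1] Q1=[P5] Q2=[]
t=16-18: P3@Q0 runs 2, rem=7, I/O yield, promote→Q0. Q0=[P4,P1,P3] Q1=[P5] Q2=[]
t=18-20: P4@Q0 runs 2, rem=9, I/O yield, promote→Q0. Q0=[P1,P3,P4] Q1=[P5] Q2=[]
t=20-22: P1@Q0 runs 2, rem=2, I/O yield, promote→Q0. Q0=[P3,P4,P1] Q1=[P5] Q2=[]
t=22-24: P3@Q0 runs 2, rem=5, I/O yield, promote→Q0. Q0=[P4,P1,P3] Q1=[P5] Q2=[]
t=24-26: P4@Q0 runs 2, rem=7, I/O yield, promote→Q0. Q0=[P1,P3,P4] Q1=[P5] Q2=[]
t=26-28: P1@Q0 runs 2, rem=0, completes. Q0=[P3,P4] Q1=[P5] Q2=[]
t=28-30: P3@Q0 runs 2, rem=3, I/O yield, promote→Q0. Q0=[P4,P3] Q1=[P5] Q2=[]
t=30-32: P4@Q0 runs 2, rem=5, I/O yield, promote→Q0. Q0=[P3,P4] Q1=[P5] Q2=[]
t=32-34: P3@Q0 runs 2, rem=1, I/O yield, promote→Q0. Q0=[P4,P3] Q1=[P5] Q2=[]
t=34-36: P4@Q0 runs 2, rem=3, I/O yield, promote→Q0. Q0=[P3,P4] Q1=[P5] Q2=[]
t=36-37: P3@Q0 runs 1, rem=0, completes. Q0=[P4] Q1=[P5] Q2=[]
t=37-39: P4@Q0 runs 2, rem=1, I/O yield, promote→Q0. Q0=[P4] Q1=[P5] Q2=[]
t=39-40: P4@Q0 runs 1, rem=0, completes. Q0=[] Q1=[P5] Q2=[]
t=40-45: P5@Q1 runs 5, rem=0, completes. Q0=[] Q1=[] Q2=[]

Answer: 0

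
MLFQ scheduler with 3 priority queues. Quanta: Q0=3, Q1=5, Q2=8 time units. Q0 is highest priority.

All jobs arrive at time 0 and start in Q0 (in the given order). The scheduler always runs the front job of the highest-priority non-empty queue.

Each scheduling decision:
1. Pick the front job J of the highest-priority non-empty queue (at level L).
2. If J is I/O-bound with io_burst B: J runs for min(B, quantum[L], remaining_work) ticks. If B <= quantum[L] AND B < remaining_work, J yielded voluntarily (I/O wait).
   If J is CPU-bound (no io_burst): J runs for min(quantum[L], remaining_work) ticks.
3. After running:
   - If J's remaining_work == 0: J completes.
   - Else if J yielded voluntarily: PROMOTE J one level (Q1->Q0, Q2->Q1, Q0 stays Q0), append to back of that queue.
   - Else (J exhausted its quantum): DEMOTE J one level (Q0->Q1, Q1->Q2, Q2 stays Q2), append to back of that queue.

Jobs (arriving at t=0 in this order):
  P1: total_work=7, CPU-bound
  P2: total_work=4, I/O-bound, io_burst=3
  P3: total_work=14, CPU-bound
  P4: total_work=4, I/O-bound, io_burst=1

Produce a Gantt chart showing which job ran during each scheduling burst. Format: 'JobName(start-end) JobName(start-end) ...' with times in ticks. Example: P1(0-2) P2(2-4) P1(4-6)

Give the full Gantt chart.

t=0-3: P1@Q0 runs 3, rem=4, quantum used, demote→Q1. Q0=[P2,P3,P4] Q1=[P1] Q2=[]
t=3-6: P2@Q0 runs 3, rem=1, I/O yield, promote→Q0. Q0=[P3,P4,P2] Q1=[P1] Q2=[]
t=6-9: P3@Q0 runs 3, rem=11, quantum used, demote→Q1. Q0=[P4,P2] Q1=[P1,P3] Q2=[]
t=9-10: P4@Q0 runs 1, rem=3, I/O yield, promote→Q0. Q0=[P2,P4] Q1=[P1,P3] Q2=[]
t=10-11: P2@Q0 runs 1, rem=0, completes. Q0=[P4] Q1=[P1,P3] Q2=[]
t=11-12: P4@Q0 runs 1, rem=2, I/O yield, promote→Q0. Q0=[P4] Q1=[P1,P3] Q2=[]
t=12-13: P4@Q0 runs 1, rem=1, I/O yield, promote→Q0. Q0=[P4] Q1=[P1,P3] Q2=[]
t=13-14: P4@Q0 runs 1, rem=0, completes. Q0=[] Q1=[P1,P3] Q2=[]
t=14-18: P1@Q1 runs 4, rem=0, completes. Q0=[] Q1=[P3] Q2=[]
t=18-23: P3@Q1 runs 5, rem=6, quantum used, demote→Q2. Q0=[] Q1=[] Q2=[P3]
t=23-29: P3@Q2 runs 6, rem=0, completes. Q0=[] Q1=[] Q2=[]

Answer: P1(0-3) P2(3-6) P3(6-9) P4(9-10) P2(10-11) P4(11-12) P4(12-13) P4(13-14) P1(14-18) P3(18-23) P3(23-29)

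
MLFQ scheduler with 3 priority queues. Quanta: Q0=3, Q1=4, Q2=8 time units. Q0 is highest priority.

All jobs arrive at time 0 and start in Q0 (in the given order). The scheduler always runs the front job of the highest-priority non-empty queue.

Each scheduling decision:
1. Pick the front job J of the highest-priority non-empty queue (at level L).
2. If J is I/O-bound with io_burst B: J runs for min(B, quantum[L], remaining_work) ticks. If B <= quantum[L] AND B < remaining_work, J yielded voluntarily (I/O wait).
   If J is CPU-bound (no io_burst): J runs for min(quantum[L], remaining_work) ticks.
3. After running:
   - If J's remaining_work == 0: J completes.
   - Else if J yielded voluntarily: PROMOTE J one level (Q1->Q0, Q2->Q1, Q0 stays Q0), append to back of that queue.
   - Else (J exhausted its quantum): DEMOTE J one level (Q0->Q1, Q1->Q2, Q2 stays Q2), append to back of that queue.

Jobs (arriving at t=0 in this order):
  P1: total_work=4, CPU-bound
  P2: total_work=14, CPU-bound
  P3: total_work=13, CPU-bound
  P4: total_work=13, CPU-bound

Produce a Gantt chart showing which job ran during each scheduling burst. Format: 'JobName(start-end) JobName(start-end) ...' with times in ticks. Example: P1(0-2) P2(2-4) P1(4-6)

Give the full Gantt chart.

Answer: P1(0-3) P2(3-6) P3(6-9) P4(9-12) P1(12-13) P2(13-17) P3(17-21) P4(21-25) P2(25-32) P3(32-38) P4(38-44)

Derivation:
t=0-3: P1@Q0 runs 3, rem=1, quantum used, demote→Q1. Q0=[P2,P3,P4] Q1=[P1] Q2=[]
t=3-6: P2@Q0 runs 3, rem=11, quantum used, demote→Q1. Q0=[P3,P4] Q1=[P1,P2] Q2=[]
t=6-9: P3@Q0 runs 3, rem=10, quantum used, demote→Q1. Q0=[P4] Q1=[P1,P2,P3] Q2=[]
t=9-12: P4@Q0 runs 3, rem=10, quantum used, demote→Q1. Q0=[] Q1=[P1,P2,P3,P4] Q2=[]
t=12-13: P1@Q1 runs 1, rem=0, completes. Q0=[] Q1=[P2,P3,P4] Q2=[]
t=13-17: P2@Q1 runs 4, rem=7, quantum used, demote→Q2. Q0=[] Q1=[P3,P4] Q2=[P2]
t=17-21: P3@Q1 runs 4, rem=6, quantum used, demote→Q2. Q0=[] Q1=[P4] Q2=[P2,P3]
t=21-25: P4@Q1 runs 4, rem=6, quantum used, demote→Q2. Q0=[] Q1=[] Q2=[P2,P3,P4]
t=25-32: P2@Q2 runs 7, rem=0, completes. Q0=[] Q1=[] Q2=[P3,P4]
t=32-38: P3@Q2 runs 6, rem=0, completes. Q0=[] Q1=[] Q2=[P4]
t=38-44: P4@Q2 runs 6, rem=0, completes. Q0=[] Q1=[] Q2=[]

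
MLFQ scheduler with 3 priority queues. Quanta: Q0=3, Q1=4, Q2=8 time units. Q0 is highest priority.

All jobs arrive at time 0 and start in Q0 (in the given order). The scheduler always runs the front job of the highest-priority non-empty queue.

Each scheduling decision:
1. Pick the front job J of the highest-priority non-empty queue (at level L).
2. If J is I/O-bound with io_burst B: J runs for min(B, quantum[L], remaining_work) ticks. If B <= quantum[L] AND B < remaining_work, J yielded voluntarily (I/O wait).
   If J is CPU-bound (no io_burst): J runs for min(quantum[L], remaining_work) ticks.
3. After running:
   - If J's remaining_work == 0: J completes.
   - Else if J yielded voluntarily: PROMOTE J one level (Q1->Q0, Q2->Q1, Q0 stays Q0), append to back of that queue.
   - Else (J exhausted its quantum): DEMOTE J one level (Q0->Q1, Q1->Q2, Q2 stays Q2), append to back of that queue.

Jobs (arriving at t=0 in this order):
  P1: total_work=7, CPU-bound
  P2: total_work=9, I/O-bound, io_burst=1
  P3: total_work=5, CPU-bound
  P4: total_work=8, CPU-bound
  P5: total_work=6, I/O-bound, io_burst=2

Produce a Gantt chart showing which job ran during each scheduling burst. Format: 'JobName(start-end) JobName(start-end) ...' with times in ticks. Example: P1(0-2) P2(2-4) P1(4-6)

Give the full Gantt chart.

t=0-3: P1@Q0 runs 3, rem=4, quantum used, demote→Q1. Q0=[P2,P3,P4,P5] Q1=[P1] Q2=[]
t=3-4: P2@Q0 runs 1, rem=8, I/O yield, promote→Q0. Q0=[P3,P4,P5,P2] Q1=[P1] Q2=[]
t=4-7: P3@Q0 runs 3, rem=2, quantum used, demote→Q1. Q0=[P4,P5,P2] Q1=[P1,P3] Q2=[]
t=7-10: P4@Q0 runs 3, rem=5, quantum used, demote→Q1. Q0=[P5,P2] Q1=[P1,P3,P4] Q2=[]
t=10-12: P5@Q0 runs 2, rem=4, I/O yield, promote→Q0. Q0=[P2,P5] Q1=[P1,P3,P4] Q2=[]
t=12-13: P2@Q0 runs 1, rem=7, I/O yield, promote→Q0. Q0=[P5,P2] Q1=[P1,P3,P4] Q2=[]
t=13-15: P5@Q0 runs 2, rem=2, I/O yield, promote→Q0. Q0=[P2,P5] Q1=[P1,P3,P4] Q2=[]
t=15-16: P2@Q0 runs 1, rem=6, I/O yield, promote→Q0. Q0=[P5,P2] Q1=[P1,P3,P4] Q2=[]
t=16-18: P5@Q0 runs 2, rem=0, completes. Q0=[P2] Q1=[P1,P3,P4] Q2=[]
t=18-19: P2@Q0 runs 1, rem=5, I/O yield, promote→Q0. Q0=[P2] Q1=[P1,P3,P4] Q2=[]
t=19-20: P2@Q0 runs 1, rem=4, I/O yield, promote→Q0. Q0=[P2] Q1=[P1,P3,P4] Q2=[]
t=20-21: P2@Q0 runs 1, rem=3, I/O yield, promote→Q0. Q0=[P2] Q1=[P1,P3,P4] Q2=[]
t=21-22: P2@Q0 runs 1, rem=2, I/O yield, promote→Q0. Q0=[P2] Q1=[P1,P3,P4] Q2=[]
t=22-23: P2@Q0 runs 1, rem=1, I/O yield, promote→Q0. Q0=[P2] Q1=[P1,P3,P4] Q2=[]
t=23-24: P2@Q0 runs 1, rem=0, completes. Q0=[] Q1=[P1,P3,P4] Q2=[]
t=24-28: P1@Q1 runs 4, rem=0, completes. Q0=[] Q1=[P3,P4] Q2=[]
t=28-30: P3@Q1 runs 2, rem=0, completes. Q0=[] Q1=[P4] Q2=[]
t=30-34: P4@Q1 runs 4, rem=1, quantum used, demote→Q2. Q0=[] Q1=[] Q2=[P4]
t=34-35: P4@Q2 runs 1, rem=0, completes. Q0=[] Q1=[] Q2=[]

Answer: P1(0-3) P2(3-4) P3(4-7) P4(7-10) P5(10-12) P2(12-13) P5(13-15) P2(15-16) P5(16-18) P2(18-19) P2(19-20) P2(20-21) P2(21-22) P2(22-23) P2(23-24) P1(24-28) P3(28-30) P4(30-34) P4(34-35)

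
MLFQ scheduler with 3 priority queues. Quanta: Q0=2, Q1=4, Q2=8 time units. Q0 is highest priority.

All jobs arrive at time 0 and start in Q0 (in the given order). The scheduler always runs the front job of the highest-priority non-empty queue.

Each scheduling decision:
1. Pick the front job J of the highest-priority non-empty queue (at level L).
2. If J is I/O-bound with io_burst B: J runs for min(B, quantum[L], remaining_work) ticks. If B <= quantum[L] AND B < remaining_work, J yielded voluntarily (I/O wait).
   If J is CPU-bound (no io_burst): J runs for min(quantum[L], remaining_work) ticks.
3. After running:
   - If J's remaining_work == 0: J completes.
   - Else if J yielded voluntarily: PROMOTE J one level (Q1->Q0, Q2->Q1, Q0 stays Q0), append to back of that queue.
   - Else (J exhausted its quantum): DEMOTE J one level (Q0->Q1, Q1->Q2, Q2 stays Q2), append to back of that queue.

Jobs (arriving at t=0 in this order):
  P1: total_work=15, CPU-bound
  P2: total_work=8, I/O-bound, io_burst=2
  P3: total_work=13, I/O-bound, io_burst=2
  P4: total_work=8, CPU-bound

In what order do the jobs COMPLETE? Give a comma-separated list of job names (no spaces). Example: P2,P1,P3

t=0-2: P1@Q0 runs 2, rem=13, quantum used, demote→Q1. Q0=[P2,P3,P4] Q1=[P1] Q2=[]
t=2-4: P2@Q0 runs 2, rem=6, I/O yield, promote→Q0. Q0=[P3,P4,P2] Q1=[P1] Q2=[]
t=4-6: P3@Q0 runs 2, rem=11, I/O yield, promote→Q0. Q0=[P4,P2,P3] Q1=[P1] Q2=[]
t=6-8: P4@Q0 runs 2, rem=6, quantum used, demote→Q1. Q0=[P2,P3] Q1=[P1,P4] Q2=[]
t=8-10: P2@Q0 runs 2, rem=4, I/O yield, promote→Q0. Q0=[P3,P2] Q1=[P1,P4] Q2=[]
t=10-12: P3@Q0 runs 2, rem=9, I/O yield, promote→Q0. Q0=[P2,P3] Q1=[P1,P4] Q2=[]
t=12-14: P2@Q0 runs 2, rem=2, I/O yield, promote→Q0. Q0=[P3,P2] Q1=[P1,P4] Q2=[]
t=14-16: P3@Q0 runs 2, rem=7, I/O yield, promote→Q0. Q0=[P2,P3] Q1=[P1,P4] Q2=[]
t=16-18: P2@Q0 runs 2, rem=0, completes. Q0=[P3] Q1=[P1,P4] Q2=[]
t=18-20: P3@Q0 runs 2, rem=5, I/O yield, promote→Q0. Q0=[P3] Q1=[P1,P4] Q2=[]
t=20-22: P3@Q0 runs 2, rem=3, I/O yield, promote→Q0. Q0=[P3] Q1=[P1,P4] Q2=[]
t=22-24: P3@Q0 runs 2, rem=1, I/O yield, promote→Q0. Q0=[P3] Q1=[P1,P4] Q2=[]
t=24-25: P3@Q0 runs 1, rem=0, completes. Q0=[] Q1=[P1,P4] Q2=[]
t=25-29: P1@Q1 runs 4, rem=9, quantum used, demote→Q2. Q0=[] Q1=[P4] Q2=[P1]
t=29-33: P4@Q1 runs 4, rem=2, quantum used, demote→Q2. Q0=[] Q1=[] Q2=[P1,P4]
t=33-41: P1@Q2 runs 8, rem=1, quantum used, demote→Q2. Q0=[] Q1=[] Q2=[P4,P1]
t=41-43: P4@Q2 runs 2, rem=0, completes. Q0=[] Q1=[] Q2=[P1]
t=43-44: P1@Q2 runs 1, rem=0, completes. Q0=[] Q1=[] Q2=[]

Answer: P2,P3,P4,P1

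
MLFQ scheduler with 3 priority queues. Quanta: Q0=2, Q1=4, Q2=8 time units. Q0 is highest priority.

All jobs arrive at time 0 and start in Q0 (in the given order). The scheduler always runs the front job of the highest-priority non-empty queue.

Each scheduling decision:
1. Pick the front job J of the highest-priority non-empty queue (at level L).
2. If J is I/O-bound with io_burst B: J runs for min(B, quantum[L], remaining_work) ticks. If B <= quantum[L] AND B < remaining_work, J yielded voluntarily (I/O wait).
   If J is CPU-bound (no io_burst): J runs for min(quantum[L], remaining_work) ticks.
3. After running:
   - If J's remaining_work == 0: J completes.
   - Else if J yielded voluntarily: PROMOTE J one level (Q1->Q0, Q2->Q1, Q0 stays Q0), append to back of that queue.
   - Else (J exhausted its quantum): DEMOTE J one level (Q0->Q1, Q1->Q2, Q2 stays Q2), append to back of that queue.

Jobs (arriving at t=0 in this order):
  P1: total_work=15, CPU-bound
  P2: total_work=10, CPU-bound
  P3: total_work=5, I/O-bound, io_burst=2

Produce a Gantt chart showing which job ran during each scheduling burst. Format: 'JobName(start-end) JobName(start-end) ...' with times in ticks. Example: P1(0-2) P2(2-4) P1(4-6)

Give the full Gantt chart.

t=0-2: P1@Q0 runs 2, rem=13, quantum used, demote→Q1. Q0=[P2,P3] Q1=[P1] Q2=[]
t=2-4: P2@Q0 runs 2, rem=8, quantum used, demote→Q1. Q0=[P3] Q1=[P1,P2] Q2=[]
t=4-6: P3@Q0 runs 2, rem=3, I/O yield, promote→Q0. Q0=[P3] Q1=[P1,P2] Q2=[]
t=6-8: P3@Q0 runs 2, rem=1, I/O yield, promote→Q0. Q0=[P3] Q1=[P1,P2] Q2=[]
t=8-9: P3@Q0 runs 1, rem=0, completes. Q0=[] Q1=[P1,P2] Q2=[]
t=9-13: P1@Q1 runs 4, rem=9, quantum used, demote→Q2. Q0=[] Q1=[P2] Q2=[P1]
t=13-17: P2@Q1 runs 4, rem=4, quantum used, demote→Q2. Q0=[] Q1=[] Q2=[P1,P2]
t=17-25: P1@Q2 runs 8, rem=1, quantum used, demote→Q2. Q0=[] Q1=[] Q2=[P2,P1]
t=25-29: P2@Q2 runs 4, rem=0, completes. Q0=[] Q1=[] Q2=[P1]
t=29-30: P1@Q2 runs 1, rem=0, completes. Q0=[] Q1=[] Q2=[]

Answer: P1(0-2) P2(2-4) P3(4-6) P3(6-8) P3(8-9) P1(9-13) P2(13-17) P1(17-25) P2(25-29) P1(29-30)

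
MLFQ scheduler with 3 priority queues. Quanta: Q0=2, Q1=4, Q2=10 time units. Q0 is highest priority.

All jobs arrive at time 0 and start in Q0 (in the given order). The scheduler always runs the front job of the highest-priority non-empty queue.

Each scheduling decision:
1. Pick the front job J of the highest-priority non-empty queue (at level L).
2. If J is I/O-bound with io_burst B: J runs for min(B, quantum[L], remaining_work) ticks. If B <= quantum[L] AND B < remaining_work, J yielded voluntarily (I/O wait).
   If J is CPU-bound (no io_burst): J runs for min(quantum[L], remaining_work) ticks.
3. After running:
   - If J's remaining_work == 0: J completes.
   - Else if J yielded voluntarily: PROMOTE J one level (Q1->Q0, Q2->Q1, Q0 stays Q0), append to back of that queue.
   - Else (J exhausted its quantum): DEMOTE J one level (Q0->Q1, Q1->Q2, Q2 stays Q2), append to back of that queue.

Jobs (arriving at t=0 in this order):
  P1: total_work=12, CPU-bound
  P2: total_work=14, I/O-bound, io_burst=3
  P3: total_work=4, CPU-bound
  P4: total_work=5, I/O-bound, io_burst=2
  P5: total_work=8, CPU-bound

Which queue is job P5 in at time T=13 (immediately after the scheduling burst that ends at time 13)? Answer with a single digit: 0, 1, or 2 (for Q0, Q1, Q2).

Answer: 1

Derivation:
t=0-2: P1@Q0 runs 2, rem=10, quantum used, demote→Q1. Q0=[P2,P3,P4,P5] Q1=[P1] Q2=[]
t=2-4: P2@Q0 runs 2, rem=12, quantum used, demote→Q1. Q0=[P3,P4,P5] Q1=[P1,P2] Q2=[]
t=4-6: P3@Q0 runs 2, rem=2, quantum used, demote→Q1. Q0=[P4,P5] Q1=[P1,P2,P3] Q2=[]
t=6-8: P4@Q0 runs 2, rem=3, I/O yield, promote→Q0. Q0=[P5,P4] Q1=[P1,P2,P3] Q2=[]
t=8-10: P5@Q0 runs 2, rem=6, quantum used, demote→Q1. Q0=[P4] Q1=[P1,P2,P3,P5] Q2=[]
t=10-12: P4@Q0 runs 2, rem=1, I/O yield, promote→Q0. Q0=[P4] Q1=[P1,P2,P3,P5] Q2=[]
t=12-13: P4@Q0 runs 1, rem=0, completes. Q0=[] Q1=[P1,P2,P3,P5] Q2=[]
t=13-17: P1@Q1 runs 4, rem=6, quantum used, demote→Q2. Q0=[] Q1=[P2,P3,P5] Q2=[P1]
t=17-20: P2@Q1 runs 3, rem=9, I/O yield, promote→Q0. Q0=[P2] Q1=[P3,P5] Q2=[P1]
t=20-22: P2@Q0 runs 2, rem=7, quantum used, demote→Q1. Q0=[] Q1=[P3,P5,P2] Q2=[P1]
t=22-24: P3@Q1 runs 2, rem=0, completes. Q0=[] Q1=[P5,P2] Q2=[P1]
t=24-28: P5@Q1 runs 4, rem=2, quantum used, demote→Q2. Q0=[] Q1=[P2] Q2=[P1,P5]
t=28-31: P2@Q1 runs 3, rem=4, I/O yield, promote→Q0. Q0=[P2] Q1=[] Q2=[P1,P5]
t=31-33: P2@Q0 runs 2, rem=2, quantum used, demote→Q1. Q0=[] Q1=[P2] Q2=[P1,P5]
t=33-35: P2@Q1 runs 2, rem=0, completes. Q0=[] Q1=[] Q2=[P1,P5]
t=35-41: P1@Q2 runs 6, rem=0, completes. Q0=[] Q1=[] Q2=[P5]
t=41-43: P5@Q2 runs 2, rem=0, completes. Q0=[] Q1=[] Q2=[]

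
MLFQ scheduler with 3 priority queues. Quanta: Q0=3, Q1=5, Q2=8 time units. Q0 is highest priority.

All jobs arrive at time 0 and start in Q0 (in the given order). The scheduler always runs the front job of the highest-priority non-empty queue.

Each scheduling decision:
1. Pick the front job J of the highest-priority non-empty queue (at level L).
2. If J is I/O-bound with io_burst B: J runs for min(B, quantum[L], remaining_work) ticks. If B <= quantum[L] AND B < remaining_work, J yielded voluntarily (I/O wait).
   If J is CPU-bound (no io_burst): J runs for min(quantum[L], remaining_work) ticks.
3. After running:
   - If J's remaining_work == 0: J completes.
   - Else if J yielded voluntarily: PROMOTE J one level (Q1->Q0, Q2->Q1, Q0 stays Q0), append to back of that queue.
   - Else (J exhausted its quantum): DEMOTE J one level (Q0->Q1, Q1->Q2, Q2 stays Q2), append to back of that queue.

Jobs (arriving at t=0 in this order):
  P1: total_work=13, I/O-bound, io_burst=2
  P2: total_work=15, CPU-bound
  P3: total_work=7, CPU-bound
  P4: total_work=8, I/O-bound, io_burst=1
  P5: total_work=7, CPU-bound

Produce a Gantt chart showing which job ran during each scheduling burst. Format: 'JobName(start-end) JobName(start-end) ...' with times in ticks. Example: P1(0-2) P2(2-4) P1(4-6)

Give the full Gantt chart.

Answer: P1(0-2) P2(2-5) P3(5-8) P4(8-9) P5(9-12) P1(12-14) P4(14-15) P1(15-17) P4(17-18) P1(18-20) P4(20-21) P1(21-23) P4(23-24) P1(24-26) P4(26-27) P1(27-28) P4(28-29) P4(29-30) P2(30-35) P3(35-39) P5(39-43) P2(43-50)

Derivation:
t=0-2: P1@Q0 runs 2, rem=11, I/O yield, promote→Q0. Q0=[P2,P3,P4,P5,P1] Q1=[] Q2=[]
t=2-5: P2@Q0 runs 3, rem=12, quantum used, demote→Q1. Q0=[P3,P4,P5,P1] Q1=[P2] Q2=[]
t=5-8: P3@Q0 runs 3, rem=4, quantum used, demote→Q1. Q0=[P4,P5,P1] Q1=[P2,P3] Q2=[]
t=8-9: P4@Q0 runs 1, rem=7, I/O yield, promote→Q0. Q0=[P5,P1,P4] Q1=[P2,P3] Q2=[]
t=9-12: P5@Q0 runs 3, rem=4, quantum used, demote→Q1. Q0=[P1,P4] Q1=[P2,P3,P5] Q2=[]
t=12-14: P1@Q0 runs 2, rem=9, I/O yield, promote→Q0. Q0=[P4,P1] Q1=[P2,P3,P5] Q2=[]
t=14-15: P4@Q0 runs 1, rem=6, I/O yield, promote→Q0. Q0=[P1,P4] Q1=[P2,P3,P5] Q2=[]
t=15-17: P1@Q0 runs 2, rem=7, I/O yield, promote→Q0. Q0=[P4,P1] Q1=[P2,P3,P5] Q2=[]
t=17-18: P4@Q0 runs 1, rem=5, I/O yield, promote→Q0. Q0=[P1,P4] Q1=[P2,P3,P5] Q2=[]
t=18-20: P1@Q0 runs 2, rem=5, I/O yield, promote→Q0. Q0=[P4,P1] Q1=[P2,P3,P5] Q2=[]
t=20-21: P4@Q0 runs 1, rem=4, I/O yield, promote→Q0. Q0=[P1,P4] Q1=[P2,P3,P5] Q2=[]
t=21-23: P1@Q0 runs 2, rem=3, I/O yield, promote→Q0. Q0=[P4,P1] Q1=[P2,P3,P5] Q2=[]
t=23-24: P4@Q0 runs 1, rem=3, I/O yield, promote→Q0. Q0=[P1,P4] Q1=[P2,P3,P5] Q2=[]
t=24-26: P1@Q0 runs 2, rem=1, I/O yield, promote→Q0. Q0=[P4,P1] Q1=[P2,P3,P5] Q2=[]
t=26-27: P4@Q0 runs 1, rem=2, I/O yield, promote→Q0. Q0=[P1,P4] Q1=[P2,P3,P5] Q2=[]
t=27-28: P1@Q0 runs 1, rem=0, completes. Q0=[P4] Q1=[P2,P3,P5] Q2=[]
t=28-29: P4@Q0 runs 1, rem=1, I/O yield, promote→Q0. Q0=[P4] Q1=[P2,P3,P5] Q2=[]
t=29-30: P4@Q0 runs 1, rem=0, completes. Q0=[] Q1=[P2,P3,P5] Q2=[]
t=30-35: P2@Q1 runs 5, rem=7, quantum used, demote→Q2. Q0=[] Q1=[P3,P5] Q2=[P2]
t=35-39: P3@Q1 runs 4, rem=0, completes. Q0=[] Q1=[P5] Q2=[P2]
t=39-43: P5@Q1 runs 4, rem=0, completes. Q0=[] Q1=[] Q2=[P2]
t=43-50: P2@Q2 runs 7, rem=0, completes. Q0=[] Q1=[] Q2=[]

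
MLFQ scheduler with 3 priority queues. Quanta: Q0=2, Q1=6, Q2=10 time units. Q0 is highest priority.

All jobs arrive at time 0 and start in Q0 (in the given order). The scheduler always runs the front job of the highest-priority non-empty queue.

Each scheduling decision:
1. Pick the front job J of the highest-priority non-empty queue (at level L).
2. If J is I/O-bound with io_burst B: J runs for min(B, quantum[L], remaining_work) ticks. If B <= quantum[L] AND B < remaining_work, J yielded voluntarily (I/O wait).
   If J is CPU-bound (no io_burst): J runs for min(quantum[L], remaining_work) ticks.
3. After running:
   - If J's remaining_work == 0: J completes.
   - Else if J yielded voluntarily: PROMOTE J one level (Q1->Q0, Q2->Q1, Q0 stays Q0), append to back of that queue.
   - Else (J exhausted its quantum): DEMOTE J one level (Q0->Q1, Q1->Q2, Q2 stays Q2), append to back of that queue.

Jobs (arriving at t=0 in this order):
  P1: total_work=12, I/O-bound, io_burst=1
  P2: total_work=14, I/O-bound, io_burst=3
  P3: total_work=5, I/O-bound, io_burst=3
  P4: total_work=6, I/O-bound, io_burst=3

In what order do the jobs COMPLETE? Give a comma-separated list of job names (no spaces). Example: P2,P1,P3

t=0-1: P1@Q0 runs 1, rem=11, I/O yield, promote→Q0. Q0=[P2,P3,P4,P1] Q1=[] Q2=[]
t=1-3: P2@Q0 runs 2, rem=12, quantum used, demote→Q1. Q0=[P3,P4,P1] Q1=[P2] Q2=[]
t=3-5: P3@Q0 runs 2, rem=3, quantum used, demote→Q1. Q0=[P4,P1] Q1=[P2,P3] Q2=[]
t=5-7: P4@Q0 runs 2, rem=4, quantum used, demote→Q1. Q0=[P1] Q1=[P2,P3,P4] Q2=[]
t=7-8: P1@Q0 runs 1, rem=10, I/O yield, promote→Q0. Q0=[P1] Q1=[P2,P3,P4] Q2=[]
t=8-9: P1@Q0 runs 1, rem=9, I/O yield, promote→Q0. Q0=[P1] Q1=[P2,P3,P4] Q2=[]
t=9-10: P1@Q0 runs 1, rem=8, I/O yield, promote→Q0. Q0=[P1] Q1=[P2,P3,P4] Q2=[]
t=10-11: P1@Q0 runs 1, rem=7, I/O yield, promote→Q0. Q0=[P1] Q1=[P2,P3,P4] Q2=[]
t=11-12: P1@Q0 runs 1, rem=6, I/O yield, promote→Q0. Q0=[P1] Q1=[P2,P3,P4] Q2=[]
t=12-13: P1@Q0 runs 1, rem=5, I/O yield, promote→Q0. Q0=[P1] Q1=[P2,P3,P4] Q2=[]
t=13-14: P1@Q0 runs 1, rem=4, I/O yield, promote→Q0. Q0=[P1] Q1=[P2,P3,P4] Q2=[]
t=14-15: P1@Q0 runs 1, rem=3, I/O yield, promote→Q0. Q0=[P1] Q1=[P2,P3,P4] Q2=[]
t=15-16: P1@Q0 runs 1, rem=2, I/O yield, promote→Q0. Q0=[P1] Q1=[P2,P3,P4] Q2=[]
t=16-17: P1@Q0 runs 1, rem=1, I/O yield, promote→Q0. Q0=[P1] Q1=[P2,P3,P4] Q2=[]
t=17-18: P1@Q0 runs 1, rem=0, completes. Q0=[] Q1=[P2,P3,P4] Q2=[]
t=18-21: P2@Q1 runs 3, rem=9, I/O yield, promote→Q0. Q0=[P2] Q1=[P3,P4] Q2=[]
t=21-23: P2@Q0 runs 2, rem=7, quantum used, demote→Q1. Q0=[] Q1=[P3,P4,P2] Q2=[]
t=23-26: P3@Q1 runs 3, rem=0, completes. Q0=[] Q1=[P4,P2] Q2=[]
t=26-29: P4@Q1 runs 3, rem=1, I/O yield, promote→Q0. Q0=[P4] Q1=[P2] Q2=[]
t=29-30: P4@Q0 runs 1, rem=0, completes. Q0=[] Q1=[P2] Q2=[]
t=30-33: P2@Q1 runs 3, rem=4, I/O yield, promote→Q0. Q0=[P2] Q1=[] Q2=[]
t=33-35: P2@Q0 runs 2, rem=2, quantum used, demote→Q1. Q0=[] Q1=[P2] Q2=[]
t=35-37: P2@Q1 runs 2, rem=0, completes. Q0=[] Q1=[] Q2=[]

Answer: P1,P3,P4,P2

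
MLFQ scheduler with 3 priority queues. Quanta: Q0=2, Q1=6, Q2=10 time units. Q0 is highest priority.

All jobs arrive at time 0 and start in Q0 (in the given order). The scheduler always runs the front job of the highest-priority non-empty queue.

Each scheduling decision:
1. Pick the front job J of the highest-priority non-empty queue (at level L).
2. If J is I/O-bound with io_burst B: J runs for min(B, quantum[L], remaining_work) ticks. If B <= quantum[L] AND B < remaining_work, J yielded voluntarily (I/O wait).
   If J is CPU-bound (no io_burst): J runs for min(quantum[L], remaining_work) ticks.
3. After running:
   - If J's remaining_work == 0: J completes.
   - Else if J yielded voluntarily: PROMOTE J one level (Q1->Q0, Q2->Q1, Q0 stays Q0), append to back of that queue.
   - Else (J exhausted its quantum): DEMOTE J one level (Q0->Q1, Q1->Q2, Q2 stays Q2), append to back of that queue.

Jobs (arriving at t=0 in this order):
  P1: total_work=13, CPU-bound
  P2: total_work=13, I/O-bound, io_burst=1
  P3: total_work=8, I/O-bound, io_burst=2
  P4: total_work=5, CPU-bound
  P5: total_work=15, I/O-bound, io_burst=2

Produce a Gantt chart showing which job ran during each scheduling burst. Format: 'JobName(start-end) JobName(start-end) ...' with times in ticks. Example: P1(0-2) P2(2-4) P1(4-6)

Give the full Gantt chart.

t=0-2: P1@Q0 runs 2, rem=11, quantum used, demote→Q1. Q0=[P2,P3,P4,P5] Q1=[P1] Q2=[]
t=2-3: P2@Q0 runs 1, rem=12, I/O yield, promote→Q0. Q0=[P3,P4,P5,P2] Q1=[P1] Q2=[]
t=3-5: P3@Q0 runs 2, rem=6, I/O yield, promote→Q0. Q0=[P4,P5,P2,P3] Q1=[P1] Q2=[]
t=5-7: P4@Q0 runs 2, rem=3, quantum used, demote→Q1. Q0=[P5,P2,P3] Q1=[P1,P4] Q2=[]
t=7-9: P5@Q0 runs 2, rem=13, I/O yield, promote→Q0. Q0=[P2,P3,P5] Q1=[P1,P4] Q2=[]
t=9-10: P2@Q0 runs 1, rem=11, I/O yield, promote→Q0. Q0=[P3,P5,P2] Q1=[P1,P4] Q2=[]
t=10-12: P3@Q0 runs 2, rem=4, I/O yield, promote→Q0. Q0=[P5,P2,P3] Q1=[P1,P4] Q2=[]
t=12-14: P5@Q0 runs 2, rem=11, I/O yield, promote→Q0. Q0=[P2,P3,P5] Q1=[P1,P4] Q2=[]
t=14-15: P2@Q0 runs 1, rem=10, I/O yield, promote→Q0. Q0=[P3,P5,P2] Q1=[P1,P4] Q2=[]
t=15-17: P3@Q0 runs 2, rem=2, I/O yield, promote→Q0. Q0=[P5,P2,P3] Q1=[P1,P4] Q2=[]
t=17-19: P5@Q0 runs 2, rem=9, I/O yield, promote→Q0. Q0=[P2,P3,P5] Q1=[P1,P4] Q2=[]
t=19-20: P2@Q0 runs 1, rem=9, I/O yield, promote→Q0. Q0=[P3,P5,P2] Q1=[P1,P4] Q2=[]
t=20-22: P3@Q0 runs 2, rem=0, completes. Q0=[P5,P2] Q1=[P1,P4] Q2=[]
t=22-24: P5@Q0 runs 2, rem=7, I/O yield, promote→Q0. Q0=[P2,P5] Q1=[P1,P4] Q2=[]
t=24-25: P2@Q0 runs 1, rem=8, I/O yield, promote→Q0. Q0=[P5,P2] Q1=[P1,P4] Q2=[]
t=25-27: P5@Q0 runs 2, rem=5, I/O yield, promote→Q0. Q0=[P2,P5] Q1=[P1,P4] Q2=[]
t=27-28: P2@Q0 runs 1, rem=7, I/O yield, promote→Q0. Q0=[P5,P2] Q1=[P1,P4] Q2=[]
t=28-30: P5@Q0 runs 2, rem=3, I/O yield, promote→Q0. Q0=[P2,P5] Q1=[P1,P4] Q2=[]
t=30-31: P2@Q0 runs 1, rem=6, I/O yield, promote→Q0. Q0=[P5,P2] Q1=[P1,P4] Q2=[]
t=31-33: P5@Q0 runs 2, rem=1, I/O yield, promote→Q0. Q0=[P2,P5] Q1=[P1,P4] Q2=[]
t=33-34: P2@Q0 runs 1, rem=5, I/O yield, promote→Q0. Q0=[P5,P2] Q1=[P1,P4] Q2=[]
t=34-35: P5@Q0 runs 1, rem=0, completes. Q0=[P2] Q1=[P1,P4] Q2=[]
t=35-36: P2@Q0 runs 1, rem=4, I/O yield, promote→Q0. Q0=[P2] Q1=[P1,P4] Q2=[]
t=36-37: P2@Q0 runs 1, rem=3, I/O yield, promote→Q0. Q0=[P2] Q1=[P1,P4] Q2=[]
t=37-38: P2@Q0 runs 1, rem=2, I/O yield, promote→Q0. Q0=[P2] Q1=[P1,P4] Q2=[]
t=38-39: P2@Q0 runs 1, rem=1, I/O yield, promote→Q0. Q0=[P2] Q1=[P1,P4] Q2=[]
t=39-40: P2@Q0 runs 1, rem=0, completes. Q0=[] Q1=[P1,P4] Q2=[]
t=40-46: P1@Q1 runs 6, rem=5, quantum used, demote→Q2. Q0=[] Q1=[P4] Q2=[P1]
t=46-49: P4@Q1 runs 3, rem=0, completes. Q0=[] Q1=[] Q2=[P1]
t=49-54: P1@Q2 runs 5, rem=0, completes. Q0=[] Q1=[] Q2=[]

Answer: P1(0-2) P2(2-3) P3(3-5) P4(5-7) P5(7-9) P2(9-10) P3(10-12) P5(12-14) P2(14-15) P3(15-17) P5(17-19) P2(19-20) P3(20-22) P5(22-24) P2(24-25) P5(25-27) P2(27-28) P5(28-30) P2(30-31) P5(31-33) P2(33-34) P5(34-35) P2(35-36) P2(36-37) P2(37-38) P2(38-39) P2(39-40) P1(40-46) P4(46-49) P1(49-54)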